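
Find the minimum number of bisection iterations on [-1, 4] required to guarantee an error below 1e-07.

We need (b-a)/2^n ≤ 1e-07
(4 - (-1))/2^n ≤ 1e-07
5/2^n ≤ 1e-07
2^n ≥ 50000000
n ≥ log₂(50000000) = 25.58
n ≥ 26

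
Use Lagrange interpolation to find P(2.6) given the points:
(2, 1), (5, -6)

Lagrange interpolation formula:
P(x) = Σ yᵢ × Lᵢ(x)
where Lᵢ(x) = Π_{j≠i} (x - xⱼ)/(xᵢ - xⱼ)

L_0(2.6) = (2.6 - 5)/(2 - 5) = 0.800000
L_1(2.6) = (2.6 - 2)/(5 - 2) = 0.200000

P(2.6) = 1×L_0(2.6) + (-6)×L_1(2.6)
P(2.6) = -0.400000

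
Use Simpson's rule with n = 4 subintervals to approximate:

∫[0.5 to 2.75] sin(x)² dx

f(x) = sin(x)²
a = 0.5, b = 2.75, n = 4
h = (b - a)/n = 0.562500

Simpson's rule: (h/3)[f(x₀) + 4f(x₁) + 2f(x₂) + ... + f(xₙ)]

x_0 = 0.5000, f(x_0) = 0.229849, coefficient = 1
x_1 = 1.0625, f(x_1) = 0.763133, coefficient = 4
x_2 = 1.6250, f(x_2) = 0.997065, coefficient = 2
x_3 = 2.1875, f(x_3) = 0.665512, coefficient = 4
x_4 = 2.7500, f(x_4) = 0.145665, coefficient = 1

I ≈ (0.562500/3) × 8.084225 = 1.515792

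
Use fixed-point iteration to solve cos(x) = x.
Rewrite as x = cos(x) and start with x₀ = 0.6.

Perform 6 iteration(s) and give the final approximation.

Equation: cos(x) = x
Fixed-point form: x = cos(x)
x₀ = 0.6

x_1 = g(0.600000) = 0.825336
x_2 = g(0.825336) = 0.678310
x_3 = g(0.678310) = 0.778634
x_4 = g(0.778634) = 0.711874
x_5 = g(0.711874) = 0.757139
x_6 = g(0.757139) = 0.726804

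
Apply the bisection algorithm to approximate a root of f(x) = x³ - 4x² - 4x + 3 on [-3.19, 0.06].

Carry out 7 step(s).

f(x) = x³ - 4x² - 4x + 3
Initial interval: [-3.19, 0.06]

Iteration 1:
  c_1 = (-3.190000 + 0.060000)/2 = -1.565000
  f(c_1) = f(-1.565000) = -4.369937
  f(a) × f(c) ≥ 0, new interval: [-1.565000, 0.060000]
Iteration 2:
  c_2 = (-1.565000 + 0.060000)/2 = -0.752500
  f(c_2) = f(-0.752500) = 3.318867
  f(a) × f(c) < 0, new interval: [-1.565000, -0.752500]
Iteration 3:
  c_3 = (-1.565000 + (-0.752500))/2 = -1.158750
  f(c_3) = f(-1.158750) = 0.708338
  f(a) × f(c) < 0, new interval: [-1.565000, -1.158750]
Iteration 4:
  c_4 = (-1.565000 + (-1.158750))/2 = -1.361875
  f(c_4) = f(-1.361875) = -1.497188
  f(a) × f(c) ≥ 0, new interval: [-1.361875, -1.158750]
Iteration 5:
  c_5 = (-1.361875 + (-1.158750))/2 = -1.260312
  f(c_5) = f(-1.260312) = -0.314165
  f(a) × f(c) ≥ 0, new interval: [-1.260312, -1.158750]
Iteration 6:
  c_6 = (-1.260312 + (-1.158750))/2 = -1.209531
  f(c_6) = f(-1.209531) = 0.216759
  f(a) × f(c) < 0, new interval: [-1.260312, -1.209531]
Iteration 7:
  c_7 = (-1.260312 + (-1.209531))/2 = -1.234922
  f(c_7) = f(-1.234922) = -0.043736
  f(a) × f(c) ≥ 0, new interval: [-1.234922, -1.209531]

After 7 iteration(s), the approximation is c_7 = -1.234922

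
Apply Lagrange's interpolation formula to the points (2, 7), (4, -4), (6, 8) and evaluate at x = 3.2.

Lagrange interpolation formula:
P(x) = Σ yᵢ × Lᵢ(x)
where Lᵢ(x) = Π_{j≠i} (x - xⱼ)/(xᵢ - xⱼ)

L_0(3.2) = (3.2 - 4)/(2 - 4) × (3.2 - 6)/(2 - 6) = 0.280000
L_1(3.2) = (3.2 - 2)/(4 - 2) × (3.2 - 6)/(4 - 6) = 0.840000
L_2(3.2) = (3.2 - 2)/(6 - 2) × (3.2 - 4)/(6 - 4) = -0.120000

P(3.2) = 7×L_0(3.2) + (-4)×L_1(3.2) + 8×L_2(3.2)
P(3.2) = -2.360000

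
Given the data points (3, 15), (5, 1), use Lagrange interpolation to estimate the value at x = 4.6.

Lagrange interpolation formula:
P(x) = Σ yᵢ × Lᵢ(x)
where Lᵢ(x) = Π_{j≠i} (x - xⱼ)/(xᵢ - xⱼ)

L_0(4.6) = (4.6 - 5)/(3 - 5) = 0.200000
L_1(4.6) = (4.6 - 3)/(5 - 3) = 0.800000

P(4.6) = 15×L_0(4.6) + 1×L_1(4.6)
P(4.6) = 3.800000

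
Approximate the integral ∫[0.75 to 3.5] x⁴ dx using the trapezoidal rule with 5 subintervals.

f(x) = x⁴
a = 0.75, b = 3.5, n = 5
h = (b - a)/n = 0.550000

Trapezoidal rule: (h/2)[f(x₀) + 2f(x₁) + 2f(x₂) + ... + f(xₙ)]

x_0 = 0.7500, f(x_0) = 0.316406, coefficient = 1
x_1 = 1.3000, f(x_1) = 2.856100, coefficient = 2
x_2 = 1.8500, f(x_2) = 11.713506, coefficient = 2
x_3 = 2.4000, f(x_3) = 33.177600, coefficient = 2
x_4 = 2.9500, f(x_4) = 75.733506, coefficient = 2
x_5 = 3.5000, f(x_5) = 150.062500, coefficient = 1

I ≈ (0.550000/2) × 397.340331 = 109.268591
Exact value: 104.996289
Error: 4.272302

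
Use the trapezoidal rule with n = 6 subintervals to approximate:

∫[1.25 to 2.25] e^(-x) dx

f(x) = e^(-x)
a = 1.25, b = 2.25, n = 6
h = (b - a)/n = 0.166667

Trapezoidal rule: (h/2)[f(x₀) + 2f(x₁) + 2f(x₂) + ... + f(xₙ)]

x_0 = 1.2500, f(x_0) = 0.286505, coefficient = 1
x_1 = 1.4167, f(x_1) = 0.242521, coefficient = 2
x_2 = 1.5833, f(x_2) = 0.205290, coefficient = 2
x_3 = 1.7500, f(x_3) = 0.173774, coefficient = 2
x_4 = 1.9167, f(x_4) = 0.147096, coefficient = 2
x_5 = 2.0833, f(x_5) = 0.124514, coefficient = 2
x_6 = 2.2500, f(x_6) = 0.105399, coefficient = 1

I ≈ (0.166667/2) × 2.178295 = 0.181525
Exact value: 0.181106
Error: 0.000419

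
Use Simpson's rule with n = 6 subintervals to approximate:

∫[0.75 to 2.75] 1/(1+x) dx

f(x) = 1/(1+x)
a = 0.75, b = 2.75, n = 6
h = (b - a)/n = 0.333333

Simpson's rule: (h/3)[f(x₀) + 4f(x₁) + 2f(x₂) + ... + f(xₙ)]

x_0 = 0.7500, f(x_0) = 0.571429, coefficient = 1
x_1 = 1.0833, f(x_1) = 0.480000, coefficient = 4
x_2 = 1.4167, f(x_2) = 0.413793, coefficient = 2
x_3 = 1.7500, f(x_3) = 0.363636, coefficient = 4
x_4 = 2.0833, f(x_4) = 0.324324, coefficient = 2
x_5 = 2.4167, f(x_5) = 0.292683, coefficient = 4
x_6 = 2.7500, f(x_6) = 0.266667, coefficient = 1

I ≈ (0.333333/3) × 6.859607 = 0.762179
Exact value: 0.762140
Error: 0.000039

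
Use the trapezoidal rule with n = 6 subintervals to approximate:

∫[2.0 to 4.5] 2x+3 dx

f(x) = 2x+3
a = 2.0, b = 4.5, n = 6
h = (b - a)/n = 0.416667

Trapezoidal rule: (h/2)[f(x₀) + 2f(x₁) + 2f(x₂) + ... + f(xₙ)]

x_0 = 2.0000, f(x_0) = 7.000000, coefficient = 1
x_1 = 2.4167, f(x_1) = 7.833333, coefficient = 2
x_2 = 2.8333, f(x_2) = 8.666667, coefficient = 2
x_3 = 3.2500, f(x_3) = 9.500000, coefficient = 2
x_4 = 3.6667, f(x_4) = 10.333333, coefficient = 2
x_5 = 4.0833, f(x_5) = 11.166667, coefficient = 2
x_6 = 4.5000, f(x_6) = 12.000000, coefficient = 1

I ≈ (0.416667/2) × 114.000000 = 23.750000
Exact value: 23.750000
Error: 0.000000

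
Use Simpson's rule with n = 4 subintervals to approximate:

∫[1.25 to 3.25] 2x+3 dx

f(x) = 2x+3
a = 1.25, b = 3.25, n = 4
h = (b - a)/n = 0.500000

Simpson's rule: (h/3)[f(x₀) + 4f(x₁) + 2f(x₂) + ... + f(xₙ)]

x_0 = 1.2500, f(x_0) = 5.500000, coefficient = 1
x_1 = 1.7500, f(x_1) = 6.500000, coefficient = 4
x_2 = 2.2500, f(x_2) = 7.500000, coefficient = 2
x_3 = 2.7500, f(x_3) = 8.500000, coefficient = 4
x_4 = 3.2500, f(x_4) = 9.500000, coefficient = 1

I ≈ (0.500000/3) × 90.000000 = 15.000000
Exact value: 15.000000
Error: 0.000000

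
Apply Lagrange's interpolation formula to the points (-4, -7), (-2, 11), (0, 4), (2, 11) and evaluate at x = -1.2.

Lagrange interpolation formula:
P(x) = Σ yᵢ × Lᵢ(x)
where Lᵢ(x) = Π_{j≠i} (x - xⱼ)/(xᵢ - xⱼ)

L_0(-1.2) = (-1.2 - (-2))/(-4 - (-2)) × (-1.2 - 0)/(-4 - 0) × (-1.2 - 2)/(-4 - 2) = -0.064000
L_1(-1.2) = (-1.2 - (-4))/(-2 - (-4)) × (-1.2 - 0)/(-2 - 0) × (-1.2 - 2)/(-2 - 2) = 0.672000
L_2(-1.2) = (-1.2 - (-4))/(0 - (-4)) × (-1.2 - (-2))/(0 - (-2)) × (-1.2 - 2)/(0 - 2) = 0.448000
L_3(-1.2) = (-1.2 - (-4))/(2 - (-4)) × (-1.2 - (-2))/(2 - (-2)) × (-1.2 - 0)/(2 - 0) = -0.056000

P(-1.2) = (-7)×L_0(-1.2) + 11×L_1(-1.2) + 4×L_2(-1.2) + 11×L_3(-1.2)
P(-1.2) = 9.016000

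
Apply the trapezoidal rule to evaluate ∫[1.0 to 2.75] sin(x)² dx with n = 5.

f(x) = sin(x)²
a = 1.0, b = 2.75, n = 5
h = (b - a)/n = 0.350000

Trapezoidal rule: (h/2)[f(x₀) + 2f(x₁) + 2f(x₂) + ... + f(xₙ)]

x_0 = 1.0000, f(x_0) = 0.708073, coefficient = 1
x_1 = 1.3500, f(x_1) = 0.952036, coefficient = 2
x_2 = 1.7000, f(x_2) = 0.983399, coefficient = 2
x_3 = 2.0500, f(x_3) = 0.787412, coefficient = 2
x_4 = 2.4000, f(x_4) = 0.456251, coefficient = 2
x_5 = 2.7500, f(x_5) = 0.145665, coefficient = 1

I ≈ (0.350000/2) × 7.211934 = 1.262088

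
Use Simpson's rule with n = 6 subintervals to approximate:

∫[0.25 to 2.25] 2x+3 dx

f(x) = 2x+3
a = 0.25, b = 2.25, n = 6
h = (b - a)/n = 0.333333

Simpson's rule: (h/3)[f(x₀) + 4f(x₁) + 2f(x₂) + ... + f(xₙ)]

x_0 = 0.2500, f(x_0) = 3.500000, coefficient = 1
x_1 = 0.5833, f(x_1) = 4.166667, coefficient = 4
x_2 = 0.9167, f(x_2) = 4.833333, coefficient = 2
x_3 = 1.2500, f(x_3) = 5.500000, coefficient = 4
x_4 = 1.5833, f(x_4) = 6.166667, coefficient = 2
x_5 = 1.9167, f(x_5) = 6.833333, coefficient = 4
x_6 = 2.2500, f(x_6) = 7.500000, coefficient = 1

I ≈ (0.333333/3) × 99.000000 = 11.000000
Exact value: 11.000000
Error: 0.000000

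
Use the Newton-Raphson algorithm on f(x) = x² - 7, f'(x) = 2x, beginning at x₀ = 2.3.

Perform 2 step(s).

f(x) = x² - 7
f'(x) = 2x
x₀ = 2.3

Newton-Raphson formula: x_{n+1} = x_n - f(x_n)/f'(x_n)

Iteration 1:
  f(2.300000) = -1.710000
  f'(2.300000) = 4.600000
  x_1 = 2.300000 - (-1.710000)/4.600000 = 2.671739
Iteration 2:
  f(2.671739) = 0.138190
  f'(2.671739) = 5.343478
  x_2 = 2.671739 - 0.138190/5.343478 = 2.645878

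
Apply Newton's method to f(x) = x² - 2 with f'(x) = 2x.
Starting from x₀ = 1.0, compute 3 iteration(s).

f(x) = x² - 2
f'(x) = 2x
x₀ = 1.0

Newton-Raphson formula: x_{n+1} = x_n - f(x_n)/f'(x_n)

Iteration 1:
  f(1.000000) = -1.000000
  f'(1.000000) = 2.000000
  x_1 = 1.000000 - (-1.000000)/2.000000 = 1.500000
Iteration 2:
  f(1.500000) = 0.250000
  f'(1.500000) = 3.000000
  x_2 = 1.500000 - 0.250000/3.000000 = 1.416667
Iteration 3:
  f(1.416667) = 0.006944
  f'(1.416667) = 2.833333
  x_3 = 1.416667 - 0.006944/2.833333 = 1.414216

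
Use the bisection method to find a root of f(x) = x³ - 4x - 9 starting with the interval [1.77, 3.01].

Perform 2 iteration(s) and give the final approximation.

f(x) = x³ - 4x - 9
Initial interval: [1.77, 3.01]

Iteration 1:
  c_1 = (1.770000 + 3.010000)/2 = 2.390000
  f(c_1) = f(2.390000) = -4.908081
  f(a) × f(c) ≥ 0, new interval: [2.390000, 3.010000]
Iteration 2:
  c_2 = (2.390000 + 3.010000)/2 = 2.700000
  f(c_2) = f(2.700000) = -0.117000
  f(a) × f(c) ≥ 0, new interval: [2.700000, 3.010000]

After 2 iteration(s), the approximation is c_2 = 2.700000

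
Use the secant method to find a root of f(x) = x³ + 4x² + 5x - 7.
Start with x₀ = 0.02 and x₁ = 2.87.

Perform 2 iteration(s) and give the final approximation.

f(x) = x³ + 4x² + 5x - 7
x₀ = 0.02, x₁ = 2.87

Secant formula: x_{n+1} = x_n - f(x_n)(x_n - x_{n-1})/(f(x_n) - f(x_{n-1}))

Iteration 1:
  f(0.020000) = -6.898392
  f(2.870000) = 63.937503
  x_2 = 2.870000 - 63.937503×(2.870000 - 0.020000)/(63.937503 - (-6.898392))
       = 0.297549
Iteration 2:
  f(2.870000) = 63.937503
  f(0.297549) = -5.131771
  x_3 = 0.297549 - (-5.131771)×(0.297549 - 2.870000)/(-5.131771 - 63.937503)
       = 0.488679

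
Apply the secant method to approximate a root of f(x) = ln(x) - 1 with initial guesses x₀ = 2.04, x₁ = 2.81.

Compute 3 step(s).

f(x) = ln(x) - 1
x₀ = 2.04, x₁ = 2.81

Secant formula: x_{n+1} = x_n - f(x_n)(x_n - x_{n-1})/(f(x_n) - f(x_{n-1}))

Iteration 1:
  f(2.040000) = -0.287050
  f(2.810000) = 0.033184
  x_2 = 2.810000 - 0.033184×(2.810000 - 2.040000)/(0.033184 - (-0.287050))
       = 2.730208
Iteration 2:
  f(2.810000) = 0.033184
  f(2.730208) = 0.004378
  x_3 = 2.730208 - 0.004378×(2.730208 - 2.810000)/(0.004378 - 0.033184)
       = 2.718082
Iteration 3:
  f(2.730208) = 0.004378
  f(2.718082) = -0.000074
  x_4 = 2.718082 - (-0.000074)×(2.718082 - 2.730208)/(-0.000074 - 0.004378)
       = 2.718282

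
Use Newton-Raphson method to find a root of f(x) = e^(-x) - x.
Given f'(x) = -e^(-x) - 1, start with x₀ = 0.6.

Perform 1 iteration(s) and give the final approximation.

f(x) = e^(-x) - x
f'(x) = -e^(-x) - 1
x₀ = 0.6

Newton-Raphson formula: x_{n+1} = x_n - f(x_n)/f'(x_n)

Iteration 1:
  f(0.600000) = -0.051188
  f'(0.600000) = -1.548812
  x_1 = 0.600000 - (-0.051188)/(-1.548812) = 0.566950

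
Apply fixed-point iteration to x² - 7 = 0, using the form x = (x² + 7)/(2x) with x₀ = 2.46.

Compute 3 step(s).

Equation: x² - 7 = 0
Fixed-point form: x = (x² + 7)/(2x)
x₀ = 2.46

x_1 = g(2.460000) = 2.652764
x_2 = g(2.652764) = 2.645761
x_3 = g(2.645761) = 2.645751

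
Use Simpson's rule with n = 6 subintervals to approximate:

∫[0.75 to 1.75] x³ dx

f(x) = x³
a = 0.75, b = 1.75, n = 6
h = (b - a)/n = 0.166667

Simpson's rule: (h/3)[f(x₀) + 4f(x₁) + 2f(x₂) + ... + f(xₙ)]

x_0 = 0.7500, f(x_0) = 0.421875, coefficient = 1
x_1 = 0.9167, f(x_1) = 0.770255, coefficient = 4
x_2 = 1.0833, f(x_2) = 1.271412, coefficient = 2
x_3 = 1.2500, f(x_3) = 1.953125, coefficient = 4
x_4 = 1.4167, f(x_4) = 2.843171, coefficient = 2
x_5 = 1.5833, f(x_5) = 3.969329, coefficient = 4
x_6 = 1.7500, f(x_6) = 5.359375, coefficient = 1

I ≈ (0.166667/3) × 40.781250 = 2.265625
Exact value: 2.265625
Error: 0.000000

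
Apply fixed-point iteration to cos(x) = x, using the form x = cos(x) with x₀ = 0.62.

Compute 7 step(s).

Equation: cos(x) = x
Fixed-point form: x = cos(x)
x₀ = 0.62

x_1 = g(0.620000) = 0.813878
x_2 = g(0.813878) = 0.686684
x_3 = g(0.686684) = 0.773352
x_4 = g(0.773352) = 0.715573
x_5 = g(0.715573) = 0.754718
x_6 = g(0.754718) = 0.728465
x_7 = g(0.728465) = 0.746197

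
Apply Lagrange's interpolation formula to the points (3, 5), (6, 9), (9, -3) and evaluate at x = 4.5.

Lagrange interpolation formula:
P(x) = Σ yᵢ × Lᵢ(x)
where Lᵢ(x) = Π_{j≠i} (x - xⱼ)/(xᵢ - xⱼ)

L_0(4.5) = (4.5 - 6)/(3 - 6) × (4.5 - 9)/(3 - 9) = 0.375000
L_1(4.5) = (4.5 - 3)/(6 - 3) × (4.5 - 9)/(6 - 9) = 0.750000
L_2(4.5) = (4.5 - 3)/(9 - 3) × (4.5 - 6)/(9 - 6) = -0.125000

P(4.5) = 5×L_0(4.5) + 9×L_1(4.5) + (-3)×L_2(4.5)
P(4.5) = 9.000000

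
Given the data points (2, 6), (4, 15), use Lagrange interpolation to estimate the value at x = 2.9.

Lagrange interpolation formula:
P(x) = Σ yᵢ × Lᵢ(x)
where Lᵢ(x) = Π_{j≠i} (x - xⱼ)/(xᵢ - xⱼ)

L_0(2.9) = (2.9 - 4)/(2 - 4) = 0.550000
L_1(2.9) = (2.9 - 2)/(4 - 2) = 0.450000

P(2.9) = 6×L_0(2.9) + 15×L_1(2.9)
P(2.9) = 10.050000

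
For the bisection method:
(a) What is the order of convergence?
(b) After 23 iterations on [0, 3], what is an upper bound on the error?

(a) Bisection has linear (order 1) convergence; the error is halved each step.

(b) Error bound = (b-a)/2^n = (3 - 0)/2^{23}
    = 3/2^{23}

(a) 1 (linear); (b) error ≤ 3.58e-07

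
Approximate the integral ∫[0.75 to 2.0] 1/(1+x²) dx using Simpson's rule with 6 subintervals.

f(x) = 1/(1+x²)
a = 0.75, b = 2.0, n = 6
h = (b - a)/n = 0.208333

Simpson's rule: (h/3)[f(x₀) + 4f(x₁) + 2f(x₂) + ... + f(xₙ)]

x_0 = 0.7500, f(x_0) = 0.640000, coefficient = 1
x_1 = 0.9583, f(x_1) = 0.521267, coefficient = 4
x_2 = 1.1667, f(x_2) = 0.423529, coefficient = 2
x_3 = 1.3750, f(x_3) = 0.345946, coefficient = 4
x_4 = 1.5833, f(x_4) = 0.285149, coefficient = 2
x_5 = 1.7917, f(x_5) = 0.237526, coefficient = 4
x_6 = 2.0000, f(x_6) = 0.200000, coefficient = 1

I ≈ (0.208333/3) × 6.676311 = 0.463633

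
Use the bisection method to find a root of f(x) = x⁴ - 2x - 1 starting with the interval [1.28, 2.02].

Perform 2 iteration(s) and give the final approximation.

f(x) = x⁴ - 2x - 1
Initial interval: [1.28, 2.02]

Iteration 1:
  c_1 = (1.280000 + 2.020000)/2 = 1.650000
  f(c_1) = f(1.650000) = 3.112006
  f(a) × f(c) < 0, new interval: [1.280000, 1.650000]
Iteration 2:
  c_2 = (1.280000 + 1.650000)/2 = 1.465000
  f(c_2) = f(1.465000) = 0.676282
  f(a) × f(c) < 0, new interval: [1.280000, 1.465000]

After 2 iteration(s), the approximation is c_2 = 1.465000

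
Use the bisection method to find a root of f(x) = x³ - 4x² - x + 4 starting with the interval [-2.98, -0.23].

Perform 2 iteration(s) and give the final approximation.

f(x) = x³ - 4x² - x + 4
Initial interval: [-2.98, -0.23]

Iteration 1:
  c_1 = (-2.980000 + (-0.230000))/2 = -1.605000
  f(c_1) = f(-1.605000) = -8.833620
  f(a) × f(c) ≥ 0, new interval: [-1.605000, -0.230000]
Iteration 2:
  c_2 = (-1.605000 + (-0.230000))/2 = -0.917500
  f(c_2) = f(-0.917500) = 0.777918
  f(a) × f(c) < 0, new interval: [-1.605000, -0.917500]

After 2 iteration(s), the approximation is c_2 = -0.917500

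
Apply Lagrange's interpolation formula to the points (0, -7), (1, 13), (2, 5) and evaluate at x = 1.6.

Lagrange interpolation formula:
P(x) = Σ yᵢ × Lᵢ(x)
where Lᵢ(x) = Π_{j≠i} (x - xⱼ)/(xᵢ - xⱼ)

L_0(1.6) = (1.6 - 1)/(0 - 1) × (1.6 - 2)/(0 - 2) = -0.120000
L_1(1.6) = (1.6 - 0)/(1 - 0) × (1.6 - 2)/(1 - 2) = 0.640000
L_2(1.6) = (1.6 - 0)/(2 - 0) × (1.6 - 1)/(2 - 1) = 0.480000

P(1.6) = (-7)×L_0(1.6) + 13×L_1(1.6) + 5×L_2(1.6)
P(1.6) = 11.560000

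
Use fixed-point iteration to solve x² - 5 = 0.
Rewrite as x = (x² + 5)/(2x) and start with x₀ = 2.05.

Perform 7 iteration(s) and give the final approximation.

Equation: x² - 5 = 0
Fixed-point form: x = (x² + 5)/(2x)
x₀ = 2.05

x_1 = g(2.050000) = 2.244512
x_2 = g(2.244512) = 2.236084
x_3 = g(2.236084) = 2.236068
x_4 = g(2.236068) = 2.236068
x_5 = g(2.236068) = 2.236068
x_6 = g(2.236068) = 2.236068
x_7 = g(2.236068) = 2.236068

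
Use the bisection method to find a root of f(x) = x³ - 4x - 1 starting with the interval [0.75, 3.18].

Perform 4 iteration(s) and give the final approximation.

f(x) = x³ - 4x - 1
Initial interval: [0.75, 3.18]

Iteration 1:
  c_1 = (0.750000 + 3.180000)/2 = 1.965000
  f(c_1) = f(1.965000) = -1.272693
  f(a) × f(c) ≥ 0, new interval: [1.965000, 3.180000]
Iteration 2:
  c_2 = (1.965000 + 3.180000)/2 = 2.572500
  f(c_2) = f(2.572500) = 5.734178
  f(a) × f(c) < 0, new interval: [1.965000, 2.572500]
Iteration 3:
  c_3 = (1.965000 + 2.572500)/2 = 2.268750
  f(c_3) = f(2.268750) = 1.602770
  f(a) × f(c) < 0, new interval: [1.965000, 2.268750]
Iteration 4:
  c_4 = (1.965000 + 2.268750)/2 = 2.116875
  f(c_4) = f(2.116875) = 0.018555
  f(a) × f(c) < 0, new interval: [1.965000, 2.116875]

After 4 iteration(s), the approximation is c_4 = 2.116875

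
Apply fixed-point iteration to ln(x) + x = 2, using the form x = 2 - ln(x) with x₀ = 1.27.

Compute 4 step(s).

Equation: ln(x) + x = 2
Fixed-point form: x = 2 - ln(x)
x₀ = 1.27

x_1 = g(1.270000) = 1.760983
x_2 = g(1.760983) = 1.434128
x_3 = g(1.434128) = 1.639443
x_4 = g(1.639443) = 1.505643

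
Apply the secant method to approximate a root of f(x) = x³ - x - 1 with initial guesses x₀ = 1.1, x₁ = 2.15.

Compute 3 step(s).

f(x) = x³ - x - 1
x₀ = 1.1, x₁ = 2.15

Secant formula: x_{n+1} = x_n - f(x_n)(x_n - x_{n-1})/(f(x_n) - f(x_{n-1}))

Iteration 1:
  f(1.100000) = -0.769000
  f(2.150000) = 6.788375
  x_2 = 2.150000 - 6.788375×(2.150000 - 1.100000)/(6.788375 - (-0.769000))
       = 1.206843
Iteration 2:
  f(2.150000) = 6.788375
  f(1.206843) = -0.449114
  x_3 = 1.206843 - (-0.449114)×(1.206843 - 2.150000)/(-0.449114 - 6.788375)
       = 1.265369
Iteration 3:
  f(1.206843) = -0.449114
  f(1.265369) = -0.239312
  x_4 = 1.265369 - (-0.239312)×(1.265369 - 1.206843)/(-0.239312 - (-0.449114))
       = 1.332128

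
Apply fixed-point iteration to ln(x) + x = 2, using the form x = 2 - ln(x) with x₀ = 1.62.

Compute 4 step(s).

Equation: ln(x) + x = 2
Fixed-point form: x = 2 - ln(x)
x₀ = 1.62

x_1 = g(1.620000) = 1.517574
x_2 = g(1.517574) = 1.582887
x_3 = g(1.582887) = 1.540750
x_4 = g(1.540750) = 1.567731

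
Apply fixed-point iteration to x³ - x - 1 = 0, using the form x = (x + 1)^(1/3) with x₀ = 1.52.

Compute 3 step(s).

Equation: x³ - x - 1 = 0
Fixed-point form: x = (x + 1)^(1/3)
x₀ = 1.52

x_1 = g(1.520000) = 1.360818
x_2 = g(1.360818) = 1.331540
x_3 = g(1.331540) = 1.326013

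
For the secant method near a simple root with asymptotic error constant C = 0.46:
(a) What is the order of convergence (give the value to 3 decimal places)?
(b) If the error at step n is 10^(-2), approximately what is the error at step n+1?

(a) Secant method has superlinear convergence with order φ = (1+√5)/2 ≈ 1.618.
    This means |e_{n+1}| ≈ C|e_n|^1.618.

(b) With |e_n| = 10^(-2) and C = 0.46:
    |e_{n+1}| ≈ 0.46 × (10^(-2))^1.618 = 0.46 × 10^(-3.24)

(a) ≈ 1.618 (golden ratio); (b) |e_{n+1}| ≈ 2.671e-04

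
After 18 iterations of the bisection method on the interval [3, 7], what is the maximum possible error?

Bisection error bound: |error| ≤ (b-a)/2^n
|error| ≤ (7 - 3)/2^18 = 4/2^18
|error| ≤ 0.0000152588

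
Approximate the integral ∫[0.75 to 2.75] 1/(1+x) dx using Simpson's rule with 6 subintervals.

f(x) = 1/(1+x)
a = 0.75, b = 2.75, n = 6
h = (b - a)/n = 0.333333

Simpson's rule: (h/3)[f(x₀) + 4f(x₁) + 2f(x₂) + ... + f(xₙ)]

x_0 = 0.7500, f(x_0) = 0.571429, coefficient = 1
x_1 = 1.0833, f(x_1) = 0.480000, coefficient = 4
x_2 = 1.4167, f(x_2) = 0.413793, coefficient = 2
x_3 = 1.7500, f(x_3) = 0.363636, coefficient = 4
x_4 = 2.0833, f(x_4) = 0.324324, coefficient = 2
x_5 = 2.4167, f(x_5) = 0.292683, coefficient = 4
x_6 = 2.7500, f(x_6) = 0.266667, coefficient = 1

I ≈ (0.333333/3) × 6.859607 = 0.762179
Exact value: 0.762140
Error: 0.000039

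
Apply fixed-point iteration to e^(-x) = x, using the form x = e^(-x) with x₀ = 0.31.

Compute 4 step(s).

Equation: e^(-x) = x
Fixed-point form: x = e^(-x)
x₀ = 0.31

x_1 = g(0.310000) = 0.733447
x_2 = g(0.733447) = 0.480251
x_3 = g(0.480251) = 0.618628
x_4 = g(0.618628) = 0.538683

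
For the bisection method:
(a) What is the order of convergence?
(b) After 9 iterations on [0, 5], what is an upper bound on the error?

(a) Bisection has linear (order 1) convergence; the error is halved each step.

(b) Error bound = (b-a)/2^n = (5 - 0)/2^{9}
    = 5/2^{9}

(a) 1 (linear); (b) error ≤ 9.77e-03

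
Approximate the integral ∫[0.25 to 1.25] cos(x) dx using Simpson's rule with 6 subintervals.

f(x) = cos(x)
a = 0.25, b = 1.25, n = 6
h = (b - a)/n = 0.166667

Simpson's rule: (h/3)[f(x₀) + 4f(x₁) + 2f(x₂) + ... + f(xₙ)]

x_0 = 0.2500, f(x_0) = 0.968912, coefficient = 1
x_1 = 0.4167, f(x_1) = 0.914443, coefficient = 4
x_2 = 0.5833, f(x_2) = 0.834631, coefficient = 2
x_3 = 0.7500, f(x_3) = 0.731689, coefficient = 4
x_4 = 0.9167, f(x_4) = 0.608469, coefficient = 2
x_5 = 1.0833, f(x_5) = 0.468386, coefficient = 4
x_6 = 1.2500, f(x_6) = 0.315322, coefficient = 1

I ≈ (0.166667/3) × 12.628506 = 0.701584
Exact value: 0.701581
Error: 0.000003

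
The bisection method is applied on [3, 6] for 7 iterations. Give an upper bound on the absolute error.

Bisection error bound: |error| ≤ (b-a)/2^n
|error| ≤ (6 - 3)/2^7 = 3/2^7
|error| ≤ 0.0234375000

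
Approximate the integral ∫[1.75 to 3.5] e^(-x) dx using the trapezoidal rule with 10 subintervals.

f(x) = e^(-x)
a = 1.75, b = 3.5, n = 10
h = (b - a)/n = 0.175000

Trapezoidal rule: (h/2)[f(x₀) + 2f(x₁) + 2f(x₂) + ... + f(xₙ)]

x_0 = 1.7500, f(x_0) = 0.173774, coefficient = 1
x_1 = 1.9250, f(x_1) = 0.145876, coefficient = 2
x_2 = 2.1000, f(x_2) = 0.122456, coefficient = 2
x_3 = 2.2750, f(x_3) = 0.102797, coefficient = 2
x_4 = 2.4500, f(x_4) = 0.086294, coefficient = 2
x_5 = 2.6250, f(x_5) = 0.072440, coefficient = 2
x_6 = 2.8000, f(x_6) = 0.060810, coefficient = 2
x_7 = 2.9750, f(x_7) = 0.051047, coefficient = 2
x_8 = 3.1500, f(x_8) = 0.042852, coefficient = 2
x_9 = 3.3250, f(x_9) = 0.035973, coefficient = 2
x_10 = 3.5000, f(x_10) = 0.030197, coefficient = 1

I ≈ (0.175000/2) × 1.645060 = 0.143943
Exact value: 0.143577
Error: 0.000366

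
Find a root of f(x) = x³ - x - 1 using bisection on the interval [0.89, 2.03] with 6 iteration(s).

f(x) = x³ - x - 1
Initial interval: [0.89, 2.03]

Iteration 1:
  c_1 = (0.890000 + 2.030000)/2 = 1.460000
  f(c_1) = f(1.460000) = 0.652136
  f(a) × f(c) < 0, new interval: [0.890000, 1.460000]
Iteration 2:
  c_2 = (0.890000 + 1.460000)/2 = 1.175000
  f(c_2) = f(1.175000) = -0.552766
  f(a) × f(c) ≥ 0, new interval: [1.175000, 1.460000]
Iteration 3:
  c_3 = (1.175000 + 1.460000)/2 = 1.317500
  f(c_3) = f(1.317500) = -0.030575
  f(a) × f(c) ≥ 0, new interval: [1.317500, 1.460000]
Iteration 4:
  c_4 = (1.317500 + 1.460000)/2 = 1.388750
  f(c_4) = f(1.388750) = 0.289630
  f(a) × f(c) < 0, new interval: [1.317500, 1.388750]
Iteration 5:
  c_5 = (1.317500 + 1.388750)/2 = 1.353125
  f(c_5) = f(1.353125) = 0.124376
  f(a) × f(c) < 0, new interval: [1.317500, 1.353125]
Iteration 6:
  c_6 = (1.317500 + 1.353125)/2 = 1.335312
  f(c_6) = f(1.335312) = 0.045629
  f(a) × f(c) < 0, new interval: [1.317500, 1.335312]

After 6 iteration(s), the approximation is c_6 = 1.335312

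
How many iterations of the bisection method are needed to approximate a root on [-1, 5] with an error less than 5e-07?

We need (b-a)/2^n ≤ 5e-07
(5 - (-1))/2^n ≤ 5e-07
6/2^n ≤ 5e-07
2^n ≥ 12000000
n ≥ log₂(12000000) = 23.52
n ≥ 24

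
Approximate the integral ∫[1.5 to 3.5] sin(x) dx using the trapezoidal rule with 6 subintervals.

f(x) = sin(x)
a = 1.5, b = 3.5, n = 6
h = (b - a)/n = 0.333333

Trapezoidal rule: (h/2)[f(x₀) + 2f(x₁) + 2f(x₂) + ... + f(xₙ)]

x_0 = 1.5000, f(x_0) = 0.997495, coefficient = 1
x_1 = 1.8333, f(x_1) = 0.965735, coefficient = 2
x_2 = 2.1667, f(x_2) = 0.827660, coefficient = 2
x_3 = 2.5000, f(x_3) = 0.598472, coefficient = 2
x_4 = 2.8333, f(x_4) = 0.303400, coefficient = 2
x_5 = 3.1667, f(x_5) = -0.025071, coefficient = 2
x_6 = 3.5000, f(x_6) = -0.350783, coefficient = 1

I ≈ (0.333333/2) × 5.987104 = 0.997851
Exact value: 1.007194
Error: 0.009343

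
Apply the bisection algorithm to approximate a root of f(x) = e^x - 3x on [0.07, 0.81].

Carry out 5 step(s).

f(x) = e^x - 3x
Initial interval: [0.07, 0.81]

Iteration 1:
  c_1 = (0.070000 + 0.810000)/2 = 0.440000
  f(c_1) = f(0.440000) = 0.232707
  f(a) × f(c) ≥ 0, new interval: [0.440000, 0.810000]
Iteration 2:
  c_2 = (0.440000 + 0.810000)/2 = 0.625000
  f(c_2) = f(0.625000) = -0.006754
  f(a) × f(c) < 0, new interval: [0.440000, 0.625000]
Iteration 3:
  c_3 = (0.440000 + 0.625000)/2 = 0.532500
  f(c_3) = f(0.532500) = 0.105685
  f(a) × f(c) ≥ 0, new interval: [0.532500, 0.625000]
Iteration 4:
  c_4 = (0.532500 + 0.625000)/2 = 0.578750
  f(c_4) = f(0.578750) = 0.047557
  f(a) × f(c) ≥ 0, new interval: [0.578750, 0.625000]
Iteration 5:
  c_5 = (0.578750 + 0.625000)/2 = 0.601875
  f(c_5) = f(0.601875) = 0.019913
  f(a) × f(c) ≥ 0, new interval: [0.601875, 0.625000]

After 5 iteration(s), the approximation is c_5 = 0.601875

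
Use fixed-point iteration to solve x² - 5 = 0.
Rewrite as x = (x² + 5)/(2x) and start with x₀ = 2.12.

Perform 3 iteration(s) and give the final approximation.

Equation: x² - 5 = 0
Fixed-point form: x = (x² + 5)/(2x)
x₀ = 2.12

x_1 = g(2.120000) = 2.239245
x_2 = g(2.239245) = 2.236070
x_3 = g(2.236070) = 2.236068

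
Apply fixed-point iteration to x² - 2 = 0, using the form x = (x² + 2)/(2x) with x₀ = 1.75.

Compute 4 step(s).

Equation: x² - 2 = 0
Fixed-point form: x = (x² + 2)/(2x)
x₀ = 1.75

x_1 = g(1.750000) = 1.446429
x_2 = g(1.446429) = 1.414572
x_3 = g(1.414572) = 1.414214
x_4 = g(1.414214) = 1.414214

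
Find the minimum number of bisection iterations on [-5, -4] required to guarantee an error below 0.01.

We need (b-a)/2^n ≤ 0.01
(-4 - (-5))/2^n ≤ 0.01
1/2^n ≤ 0.01
2^n ≥ 100
n ≥ log₂(100) = 6.64
n ≥ 7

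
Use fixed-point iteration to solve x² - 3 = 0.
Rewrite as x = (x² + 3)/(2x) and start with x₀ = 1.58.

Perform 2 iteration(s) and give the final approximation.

Equation: x² - 3 = 0
Fixed-point form: x = (x² + 3)/(2x)
x₀ = 1.58

x_1 = g(1.580000) = 1.739367
x_2 = g(1.739367) = 1.732066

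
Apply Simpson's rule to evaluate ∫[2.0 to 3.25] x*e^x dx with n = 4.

f(x) = x*e^x
a = 2.0, b = 3.25, n = 4
h = (b - a)/n = 0.312500

Simpson's rule: (h/3)[f(x₀) + 4f(x₁) + 2f(x₂) + ... + f(xₙ)]

x_0 = 2.0000, f(x_0) = 14.778112, coefficient = 1
x_1 = 2.3125, f(x_1) = 23.355423, coefficient = 4
x_2 = 2.6250, f(x_2) = 36.237007, coefficient = 2
x_3 = 2.9375, f(x_3) = 55.426559, coefficient = 4
x_4 = 3.2500, f(x_4) = 83.818605, coefficient = 1

I ≈ (0.312500/3) × 486.198657 = 50.645693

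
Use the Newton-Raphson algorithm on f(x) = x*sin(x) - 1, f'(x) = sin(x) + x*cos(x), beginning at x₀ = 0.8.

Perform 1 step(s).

f(x) = x*sin(x) - 1
f'(x) = sin(x) + x*cos(x)
x₀ = 0.8

Newton-Raphson formula: x_{n+1} = x_n - f(x_n)/f'(x_n)

Iteration 1:
  f(0.800000) = -0.426115
  f'(0.800000) = 1.274721
  x_1 = 0.800000 - (-0.426115)/1.274721 = 1.134281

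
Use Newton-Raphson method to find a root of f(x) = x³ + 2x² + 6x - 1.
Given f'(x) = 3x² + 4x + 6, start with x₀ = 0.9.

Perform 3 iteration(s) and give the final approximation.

f(x) = x³ + 2x² + 6x - 1
f'(x) = 3x² + 4x + 6
x₀ = 0.9

Newton-Raphson formula: x_{n+1} = x_n - f(x_n)/f'(x_n)

Iteration 1:
  f(0.900000) = 6.749000
  f'(0.900000) = 12.030000
  x_1 = 0.900000 - 6.749000/12.030000 = 0.338986
Iteration 2:
  f(0.338986) = 1.302691
  f'(0.338986) = 7.700678
  x_2 = 0.338986 - 1.302691/7.700678 = 0.169820
Iteration 3:
  f(0.169820) = 0.081495
  f'(0.169820) = 6.765797
  x_3 = 0.169820 - 0.081495/6.765797 = 0.157775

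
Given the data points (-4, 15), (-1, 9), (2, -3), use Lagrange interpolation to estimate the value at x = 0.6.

Lagrange interpolation formula:
P(x) = Σ yᵢ × Lᵢ(x)
where Lᵢ(x) = Π_{j≠i} (x - xⱼ)/(xᵢ - xⱼ)

L_0(0.6) = (0.6 - (-1))/(-4 - (-1)) × (0.6 - 2)/(-4 - 2) = -0.124444
L_1(0.6) = (0.6 - (-4))/(-1 - (-4)) × (0.6 - 2)/(-1 - 2) = 0.715556
L_2(0.6) = (0.6 - (-4))/(2 - (-4)) × (0.6 - (-1))/(2 - (-1)) = 0.408889

P(0.6) = 15×L_0(0.6) + 9×L_1(0.6) + (-3)×L_2(0.6)
P(0.6) = 3.346667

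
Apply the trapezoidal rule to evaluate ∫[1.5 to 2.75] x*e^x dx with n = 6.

f(x) = x*e^x
a = 1.5, b = 2.75, n = 6
h = (b - a)/n = 0.208333

Trapezoidal rule: (h/2)[f(x₀) + 2f(x₁) + 2f(x₂) + ... + f(xₙ)]

x_0 = 1.5000, f(x_0) = 6.722534, coefficient = 1
x_1 = 1.7083, f(x_1) = 9.429580, coefficient = 2
x_2 = 1.9167, f(x_2) = 13.029998, coefficient = 2
x_3 = 2.1250, f(x_3) = 17.792407, coefficient = 2
x_4 = 2.3333, f(x_4) = 24.061937, coefficient = 2
x_5 = 2.5417, f(x_5) = 32.281254, coefficient = 2
x_6 = 2.7500, f(x_6) = 43.017238, coefficient = 1

I ≈ (0.208333/2) × 242.930123 = 25.305221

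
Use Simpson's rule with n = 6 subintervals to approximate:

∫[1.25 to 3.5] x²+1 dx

f(x) = x²+1
a = 1.25, b = 3.5, n = 6
h = (b - a)/n = 0.375000

Simpson's rule: (h/3)[f(x₀) + 4f(x₁) + 2f(x₂) + ... + f(xₙ)]

x_0 = 1.2500, f(x_0) = 2.562500, coefficient = 1
x_1 = 1.6250, f(x_1) = 3.640625, coefficient = 4
x_2 = 2.0000, f(x_2) = 5.000000, coefficient = 2
x_3 = 2.3750, f(x_3) = 6.640625, coefficient = 4
x_4 = 2.7500, f(x_4) = 8.562500, coefficient = 2
x_5 = 3.1250, f(x_5) = 10.765625, coefficient = 4
x_6 = 3.5000, f(x_6) = 13.250000, coefficient = 1

I ≈ (0.375000/3) × 127.125000 = 15.890625
Exact value: 15.890625
Error: 0.000000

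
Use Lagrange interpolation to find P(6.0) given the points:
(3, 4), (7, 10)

Lagrange interpolation formula:
P(x) = Σ yᵢ × Lᵢ(x)
where Lᵢ(x) = Π_{j≠i} (x - xⱼ)/(xᵢ - xⱼ)

L_0(6.0) = (6.0 - 7)/(3 - 7) = 0.250000
L_1(6.0) = (6.0 - 3)/(7 - 3) = 0.750000

P(6.0) = 4×L_0(6.0) + 10×L_1(6.0)
P(6.0) = 8.500000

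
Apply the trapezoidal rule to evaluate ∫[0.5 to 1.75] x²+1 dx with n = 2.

f(x) = x²+1
a = 0.5, b = 1.75, n = 2
h = (b - a)/n = 0.625000

Trapezoidal rule: (h/2)[f(x₀) + 2f(x₁) + 2f(x₂) + ... + f(xₙ)]

x_0 = 0.5000, f(x_0) = 1.250000, coefficient = 1
x_1 = 1.1250, f(x_1) = 2.265625, coefficient = 2
x_2 = 1.7500, f(x_2) = 4.062500, coefficient = 1

I ≈ (0.625000/2) × 9.843750 = 3.076172
Exact value: 2.994792
Error: 0.081380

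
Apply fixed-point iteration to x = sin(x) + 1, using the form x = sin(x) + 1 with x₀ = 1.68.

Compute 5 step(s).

Equation: x = sin(x) + 1
Fixed-point form: x = sin(x) + 1
x₀ = 1.68

x_1 = g(1.680000) = 1.994043
x_2 = g(1.994043) = 1.911760
x_3 = g(1.911760) = 1.942433
x_4 = g(1.942433) = 1.931734
x_5 = g(1.931734) = 1.935566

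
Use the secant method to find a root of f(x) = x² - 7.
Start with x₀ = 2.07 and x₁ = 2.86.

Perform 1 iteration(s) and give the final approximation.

f(x) = x² - 7
x₀ = 2.07, x₁ = 2.86

Secant formula: x_{n+1} = x_n - f(x_n)(x_n - x_{n-1})/(f(x_n) - f(x_{n-1}))

Iteration 1:
  f(2.070000) = -2.715100
  f(2.860000) = 1.179600
  x_2 = 2.860000 - 1.179600×(2.860000 - 2.070000)/(1.179600 - (-2.715100))
       = 2.620730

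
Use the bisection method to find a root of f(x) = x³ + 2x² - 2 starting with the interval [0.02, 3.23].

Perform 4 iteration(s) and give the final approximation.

f(x) = x³ + 2x² - 2
Initial interval: [0.02, 3.23]

Iteration 1:
  c_1 = (0.020000 + 3.230000)/2 = 1.625000
  f(c_1) = f(1.625000) = 7.572266
  f(a) × f(c) < 0, new interval: [0.020000, 1.625000]
Iteration 2:
  c_2 = (0.020000 + 1.625000)/2 = 0.822500
  f(c_2) = f(0.822500) = -0.090561
  f(a) × f(c) ≥ 0, new interval: [0.822500, 1.625000]
Iteration 3:
  c_3 = (0.822500 + 1.625000)/2 = 1.223750
  f(c_3) = f(1.223750) = 2.827772
  f(a) × f(c) < 0, new interval: [0.822500, 1.223750]
Iteration 4:
  c_4 = (0.822500 + 1.223750)/2 = 1.023125
  f(c_4) = f(1.023125) = 1.164561
  f(a) × f(c) < 0, new interval: [0.822500, 1.023125]

After 4 iteration(s), the approximation is c_4 = 1.023125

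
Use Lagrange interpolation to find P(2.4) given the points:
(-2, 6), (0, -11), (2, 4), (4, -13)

Lagrange interpolation formula:
P(x) = Σ yᵢ × Lᵢ(x)
where Lᵢ(x) = Π_{j≠i} (x - xⱼ)/(xᵢ - xⱼ)

L_0(2.4) = (2.4 - 0)/(-2 - 0) × (2.4 - 2)/(-2 - 2) × (2.4 - 4)/(-2 - 4) = 0.032000
L_1(2.4) = (2.4 - (-2))/(0 - (-2)) × (2.4 - 2)/(0 - 2) × (2.4 - 4)/(0 - 4) = -0.176000
L_2(2.4) = (2.4 - (-2))/(2 - (-2)) × (2.4 - 0)/(2 - 0) × (2.4 - 4)/(2 - 4) = 1.056000
L_3(2.4) = (2.4 - (-2))/(4 - (-2)) × (2.4 - 0)/(4 - 0) × (2.4 - 2)/(4 - 2) = 0.088000

P(2.4) = 6×L_0(2.4) + (-11)×L_1(2.4) + 4×L_2(2.4) + (-13)×L_3(2.4)
P(2.4) = 5.208000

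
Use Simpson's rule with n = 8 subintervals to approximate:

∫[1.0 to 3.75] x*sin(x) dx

f(x) = x*sin(x)
a = 1.0, b = 3.75, n = 8
h = (b - a)/n = 0.343750

Simpson's rule: (h/3)[f(x₀) + 4f(x₁) + 2f(x₂) + ... + f(xₙ)]

x_0 = 1.0000, f(x_0) = 0.841471, coefficient = 1
x_1 = 1.3438, f(x_1) = 1.309263, coefficient = 4
x_2 = 1.6875, f(x_2) = 1.676021, coefficient = 2
x_3 = 2.0312, f(x_3) = 1.819697, coefficient = 4
x_4 = 2.3750, f(x_4) = 1.647502, coefficient = 2
x_5 = 2.7188, f(x_5) = 1.115651, coefficient = 4
x_6 = 3.0625, f(x_6) = 0.241969, coefficient = 2
x_7 = 3.4062, f(x_7) = -0.891002, coefficient = 4
x_8 = 3.7500, f(x_8) = -2.143355, coefficient = 1

I ≈ (0.343750/3) × 19.243539 = 2.204989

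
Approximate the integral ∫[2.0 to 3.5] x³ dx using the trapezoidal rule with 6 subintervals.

f(x) = x³
a = 2.0, b = 3.5, n = 6
h = (b - a)/n = 0.250000

Trapezoidal rule: (h/2)[f(x₀) + 2f(x₁) + 2f(x₂) + ... + f(xₙ)]

x_0 = 2.0000, f(x_0) = 8.000000, coefficient = 1
x_1 = 2.2500, f(x_1) = 11.390625, coefficient = 2
x_2 = 2.5000, f(x_2) = 15.625000, coefficient = 2
x_3 = 2.7500, f(x_3) = 20.796875, coefficient = 2
x_4 = 3.0000, f(x_4) = 27.000000, coefficient = 2
x_5 = 3.2500, f(x_5) = 34.328125, coefficient = 2
x_6 = 3.5000, f(x_6) = 42.875000, coefficient = 1

I ≈ (0.250000/2) × 269.156250 = 33.644531
Exact value: 33.515625
Error: 0.128906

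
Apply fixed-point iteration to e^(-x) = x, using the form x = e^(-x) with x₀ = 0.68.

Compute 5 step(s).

Equation: e^(-x) = x
Fixed-point form: x = e^(-x)
x₀ = 0.68

x_1 = g(0.680000) = 0.506617
x_2 = g(0.506617) = 0.602531
x_3 = g(0.602531) = 0.547425
x_4 = g(0.547425) = 0.578438
x_5 = g(0.578438) = 0.560774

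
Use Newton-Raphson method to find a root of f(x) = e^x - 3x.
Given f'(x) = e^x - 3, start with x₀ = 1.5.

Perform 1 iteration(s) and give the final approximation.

f(x) = e^x - 3x
f'(x) = e^x - 3
x₀ = 1.5

Newton-Raphson formula: x_{n+1} = x_n - f(x_n)/f'(x_n)

Iteration 1:
  f(1.500000) = -0.018311
  f'(1.500000) = 1.481689
  x_1 = 1.500000 - (-0.018311)/1.481689 = 1.512358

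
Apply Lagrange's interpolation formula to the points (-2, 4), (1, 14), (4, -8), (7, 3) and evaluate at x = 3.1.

Lagrange interpolation formula:
P(x) = Σ yᵢ × Lᵢ(x)
where Lᵢ(x) = Π_{j≠i} (x - xⱼ)/(xᵢ - xⱼ)

L_0(3.1) = (3.1 - 1)/(-2 - 1) × (3.1 - 4)/(-2 - 4) × (3.1 - 7)/(-2 - 7) = -0.045500
L_1(3.1) = (3.1 - (-2))/(1 - (-2)) × (3.1 - 4)/(1 - 4) × (3.1 - 7)/(1 - 7) = 0.331500
L_2(3.1) = (3.1 - (-2))/(4 - (-2)) × (3.1 - 1)/(4 - 1) × (3.1 - 7)/(4 - 7) = 0.773500
L_3(3.1) = (3.1 - (-2))/(7 - (-2)) × (3.1 - 1)/(7 - 1) × (3.1 - 4)/(7 - 4) = -0.059500

P(3.1) = 4×L_0(3.1) + 14×L_1(3.1) + (-8)×L_2(3.1) + 3×L_3(3.1)
P(3.1) = -1.907500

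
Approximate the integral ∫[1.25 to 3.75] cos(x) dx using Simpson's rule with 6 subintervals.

f(x) = cos(x)
a = 1.25, b = 3.75, n = 6
h = (b - a)/n = 0.416667

Simpson's rule: (h/3)[f(x₀) + 4f(x₁) + 2f(x₂) + ... + f(xₙ)]

x_0 = 1.2500, f(x_0) = 0.315322, coefficient = 1
x_1 = 1.6667, f(x_1) = -0.095724, coefficient = 4
x_2 = 2.0833, f(x_2) = -0.490390, coefficient = 2
x_3 = 2.5000, f(x_3) = -0.801144, coefficient = 4
x_4 = 2.9167, f(x_4) = -0.974811, coefficient = 2
x_5 = 3.3333, f(x_5) = -0.981674, coefficient = 4
x_6 = 3.7500, f(x_6) = -0.820559, coefficient = 1

I ≈ (0.416667/3) × -10.949803 = -1.520806
Exact value: -1.520546
Error: 0.000260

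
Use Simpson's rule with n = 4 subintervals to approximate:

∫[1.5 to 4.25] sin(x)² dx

f(x) = sin(x)²
a = 1.5, b = 4.25, n = 4
h = (b - a)/n = 0.687500

Simpson's rule: (h/3)[f(x₀) + 4f(x₁) + 2f(x₂) + ... + f(xₙ)]

x_0 = 1.5000, f(x_0) = 0.994996, coefficient = 1
x_1 = 2.1875, f(x_1) = 0.665512, coefficient = 4
x_2 = 2.8750, f(x_2) = 0.069404, coefficient = 2
x_3 = 3.5625, f(x_3) = 0.166945, coefficient = 4
x_4 = 4.2500, f(x_4) = 0.801006, coefficient = 1

I ≈ (0.687500/3) × 5.264638 = 1.206479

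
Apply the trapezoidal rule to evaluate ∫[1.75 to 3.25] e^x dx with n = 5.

f(x) = e^x
a = 1.75, b = 3.25, n = 5
h = (b - a)/n = 0.300000

Trapezoidal rule: (h/2)[f(x₀) + 2f(x₁) + 2f(x₂) + ... + f(xₙ)]

x_0 = 1.7500, f(x_0) = 5.754603, coefficient = 1
x_1 = 2.0500, f(x_1) = 7.767901, coefficient = 2
x_2 = 2.3500, f(x_2) = 10.485570, coefficient = 2
x_3 = 2.6500, f(x_3) = 14.154039, coefficient = 2
x_4 = 2.9500, f(x_4) = 19.105954, coefficient = 2
x_5 = 3.2500, f(x_5) = 25.790340, coefficient = 1

I ≈ (0.300000/2) × 134.571869 = 20.185780
Exact value: 20.035737
Error: 0.150043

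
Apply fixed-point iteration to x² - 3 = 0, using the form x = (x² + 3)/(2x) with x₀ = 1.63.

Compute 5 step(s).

Equation: x² - 3 = 0
Fixed-point form: x = (x² + 3)/(2x)
x₀ = 1.63

x_1 = g(1.630000) = 1.735245
x_2 = g(1.735245) = 1.732054
x_3 = g(1.732054) = 1.732051
x_4 = g(1.732051) = 1.732051
x_5 = g(1.732051) = 1.732051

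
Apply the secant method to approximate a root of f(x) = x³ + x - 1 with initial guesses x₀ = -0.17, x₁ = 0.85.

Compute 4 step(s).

f(x) = x³ + x - 1
x₀ = -0.17, x₁ = 0.85

Secant formula: x_{n+1} = x_n - f(x_n)(x_n - x_{n-1})/(f(x_n) - f(x_{n-1}))

Iteration 1:
  f(-0.170000) = -1.174913
  f(0.850000) = 0.464125
  x_2 = 0.850000 - 0.464125×(0.850000 - (-0.170000))/(0.464125 - (-1.174913))
       = 0.561167
Iteration 2:
  f(0.850000) = 0.464125
  f(0.561167) = -0.262116
  x_3 = 0.561167 - (-0.262116)×(0.561167 - 0.850000)/(-0.262116 - 0.464125)
       = 0.665413
Iteration 3:
  f(0.561167) = -0.262116
  f(0.665413) = -0.039958
  x_4 = 0.665413 - (-0.039958)×(0.665413 - 0.561167)/(-0.039958 - (-0.262116))
       = 0.684164
Iteration 4:
  f(0.665413) = -0.039958
  f(0.684164) = 0.004407
  x_5 = 0.684164 - 0.004407×(0.684164 - 0.665413)/(0.004407 - (-0.039958))
       = 0.682301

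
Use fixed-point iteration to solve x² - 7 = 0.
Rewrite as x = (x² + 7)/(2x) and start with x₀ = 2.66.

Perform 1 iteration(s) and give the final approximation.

Equation: x² - 7 = 0
Fixed-point form: x = (x² + 7)/(2x)
x₀ = 2.66

x_1 = g(2.660000) = 2.645789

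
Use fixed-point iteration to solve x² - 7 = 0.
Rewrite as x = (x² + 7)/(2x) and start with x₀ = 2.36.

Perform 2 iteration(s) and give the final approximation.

Equation: x² - 7 = 0
Fixed-point form: x = (x² + 7)/(2x)
x₀ = 2.36

x_1 = g(2.360000) = 2.663051
x_2 = g(2.663051) = 2.645808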